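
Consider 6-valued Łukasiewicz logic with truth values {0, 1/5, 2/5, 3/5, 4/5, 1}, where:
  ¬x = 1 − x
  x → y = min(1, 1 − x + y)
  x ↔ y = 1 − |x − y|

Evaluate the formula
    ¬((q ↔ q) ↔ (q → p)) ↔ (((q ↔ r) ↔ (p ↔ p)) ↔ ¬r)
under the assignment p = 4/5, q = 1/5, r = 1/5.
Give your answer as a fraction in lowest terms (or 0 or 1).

q ↔ q = 1/5 ↔ 1/5 = 1
q → p = 1/5 → 4/5 = 1
(q ↔ q) ↔ (q → p) = 1 ↔ 1 = 1
¬((q ↔ q) ↔ (q → p)) = ¬1 = 0
q ↔ r = 1/5 ↔ 1/5 = 1
p ↔ p = 4/5 ↔ 4/5 = 1
(q ↔ r) ↔ (p ↔ p) = 1 ↔ 1 = 1
¬r = ¬1/5 = 4/5
((q ↔ r) ↔ (p ↔ p)) ↔ ¬r = 1 ↔ 4/5 = 4/5
¬((q ↔ q) ↔ (q → p)) ↔ (((q ↔ r) ↔ (p ↔ p)) ↔ ¬r) = 0 ↔ 4/5 = 1/5

1/5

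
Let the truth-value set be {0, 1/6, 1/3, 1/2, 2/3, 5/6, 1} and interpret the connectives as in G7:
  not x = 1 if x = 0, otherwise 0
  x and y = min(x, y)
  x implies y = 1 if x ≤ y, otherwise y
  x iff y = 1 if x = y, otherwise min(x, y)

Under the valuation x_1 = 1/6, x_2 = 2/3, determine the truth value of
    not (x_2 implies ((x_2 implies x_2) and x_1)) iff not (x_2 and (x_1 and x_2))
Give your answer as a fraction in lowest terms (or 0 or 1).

x_2 implies x_2 = 2/3 implies 2/3 = 1
(x_2 implies x_2) and x_1 = 1 and 1/6 = 1/6
x_2 implies ((x_2 implies x_2) and x_1) = 2/3 implies 1/6 = 1/6
not (x_2 implies ((x_2 implies x_2) and x_1)) = not 1/6 = 0
x_1 and x_2 = 1/6 and 2/3 = 1/6
x_2 and (x_1 and x_2) = 2/3 and 1/6 = 1/6
not (x_2 and (x_1 and x_2)) = not 1/6 = 0
not (x_2 implies ((x_2 implies x_2) and x_1)) iff not (x_2 and (x_1 and x_2)) = 0 iff 0 = 1

1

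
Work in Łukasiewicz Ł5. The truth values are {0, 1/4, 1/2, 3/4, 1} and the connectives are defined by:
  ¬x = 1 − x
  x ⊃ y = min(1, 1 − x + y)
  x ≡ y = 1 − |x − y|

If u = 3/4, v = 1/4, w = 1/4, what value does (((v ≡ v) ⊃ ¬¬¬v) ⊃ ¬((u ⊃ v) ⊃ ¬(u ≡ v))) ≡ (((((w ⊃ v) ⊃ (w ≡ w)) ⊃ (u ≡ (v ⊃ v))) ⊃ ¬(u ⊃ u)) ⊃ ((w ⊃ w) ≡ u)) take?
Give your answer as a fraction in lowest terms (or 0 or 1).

1/4

v ≡ v = 1/4 ≡ 1/4 = 1
¬v = ¬1/4 = 3/4
¬¬v = ¬3/4 = 1/4
¬¬¬v = ¬1/4 = 3/4
(v ≡ v) ⊃ ¬¬¬v = 1 ⊃ 3/4 = 3/4
u ⊃ v = 3/4 ⊃ 1/4 = 1/2
u ≡ v = 3/4 ≡ 1/4 = 1/2
¬(u ≡ v) = ¬1/2 = 1/2
(u ⊃ v) ⊃ ¬(u ≡ v) = 1/2 ⊃ 1/2 = 1
¬((u ⊃ v) ⊃ ¬(u ≡ v)) = ¬1 = 0
((v ≡ v) ⊃ ¬¬¬v) ⊃ ¬((u ⊃ v) ⊃ ¬(u ≡ v)) = 3/4 ⊃ 0 = 1/4
w ⊃ v = 1/4 ⊃ 1/4 = 1
w ≡ w = 1/4 ≡ 1/4 = 1
(w ⊃ v) ⊃ (w ≡ w) = 1 ⊃ 1 = 1
v ⊃ v = 1/4 ⊃ 1/4 = 1
u ≡ (v ⊃ v) = 3/4 ≡ 1 = 3/4
((w ⊃ v) ⊃ (w ≡ w)) ⊃ (u ≡ (v ⊃ v)) = 1 ⊃ 3/4 = 3/4
u ⊃ u = 3/4 ⊃ 3/4 = 1
¬(u ⊃ u) = ¬1 = 0
(((w ⊃ v) ⊃ (w ≡ w)) ⊃ (u ≡ (v ⊃ v))) ⊃ ¬(u ⊃ u) = 3/4 ⊃ 0 = 1/4
w ⊃ w = 1/4 ⊃ 1/4 = 1
(w ⊃ w) ≡ u = 1 ≡ 3/4 = 3/4
((((w ⊃ v) ⊃ (w ≡ w)) ⊃ (u ≡ (v ⊃ v))) ⊃ ¬(u ⊃ u)) ⊃ ((w ⊃ w) ≡ u) = 1/4 ⊃ 3/4 = 1
(((v ≡ v) ⊃ ¬¬¬v) ⊃ ¬((u ⊃ v) ⊃ ¬(u ≡ v))) ≡ (((((w ⊃ v) ⊃ (w ≡ w)) ⊃ (u ≡ (v ⊃ v))) ⊃ ¬(u ⊃ u)) ⊃ ((w ⊃ w) ≡ u)) = 1/4 ≡ 1 = 1/4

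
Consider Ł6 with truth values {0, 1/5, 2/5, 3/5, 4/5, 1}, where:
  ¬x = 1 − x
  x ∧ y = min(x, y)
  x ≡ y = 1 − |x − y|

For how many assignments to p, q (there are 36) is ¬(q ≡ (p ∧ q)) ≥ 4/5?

3

value 1: 1 assignment (counts)
value 4/5: 2 assignments (counts)
value 3/5: 3 assignments
value 2/5: 4 assignments
value 1/5: 5 assignments
value 0: 21 assignments
So 3 of the 36 assignments meet the threshold.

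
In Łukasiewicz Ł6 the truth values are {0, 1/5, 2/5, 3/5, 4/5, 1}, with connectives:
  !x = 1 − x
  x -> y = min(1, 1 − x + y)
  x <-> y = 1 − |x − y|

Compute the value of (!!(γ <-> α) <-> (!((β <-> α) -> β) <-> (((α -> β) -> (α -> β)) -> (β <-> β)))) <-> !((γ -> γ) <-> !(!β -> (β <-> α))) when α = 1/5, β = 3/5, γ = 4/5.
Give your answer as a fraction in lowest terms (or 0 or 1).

3/5

γ <-> α = 4/5 <-> 1/5 = 2/5
!(γ <-> α) = !2/5 = 3/5
!!(γ <-> α) = !3/5 = 2/5
β <-> α = 3/5 <-> 1/5 = 3/5
(β <-> α) -> β = 3/5 -> 3/5 = 1
!((β <-> α) -> β) = !1 = 0
α -> β = 1/5 -> 3/5 = 1
α -> β = 1/5 -> 3/5 = 1
(α -> β) -> (α -> β) = 1 -> 1 = 1
β <-> β = 3/5 <-> 3/5 = 1
((α -> β) -> (α -> β)) -> (β <-> β) = 1 -> 1 = 1
!((β <-> α) -> β) <-> (((α -> β) -> (α -> β)) -> (β <-> β)) = 0 <-> 1 = 0
!!(γ <-> α) <-> (!((β <-> α) -> β) <-> (((α -> β) -> (α -> β)) -> (β <-> β))) = 2/5 <-> 0 = 3/5
γ -> γ = 4/5 -> 4/5 = 1
!β = !3/5 = 2/5
β <-> α = 3/5 <-> 1/5 = 3/5
!β -> (β <-> α) = 2/5 -> 3/5 = 1
!(!β -> (β <-> α)) = !1 = 0
(γ -> γ) <-> !(!β -> (β <-> α)) = 1 <-> 0 = 0
!((γ -> γ) <-> !(!β -> (β <-> α))) = !0 = 1
(!!(γ <-> α) <-> (!((β <-> α) -> β) <-> (((α -> β) -> (α -> β)) -> (β <-> β)))) <-> !((γ -> γ) <-> !(!β -> (β <-> α))) = 3/5 <-> 1 = 3/5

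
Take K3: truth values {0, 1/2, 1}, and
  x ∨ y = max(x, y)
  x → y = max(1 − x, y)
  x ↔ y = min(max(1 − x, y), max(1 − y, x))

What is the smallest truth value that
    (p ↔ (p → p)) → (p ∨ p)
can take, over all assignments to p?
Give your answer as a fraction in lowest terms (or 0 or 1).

Take p = 1/2:
p → p = 1/2 → 1/2 = 1/2
p ↔ (p → p) = 1/2 ↔ 1/2 = 1/2
p ∨ p = 1/2 ∨ 1/2 = 1/2
(p ↔ (p → p)) → (p ∨ p) = 1/2 → 1/2 = 1/2
No assignment yields a value below 1/2, so this is the minimum.

1/2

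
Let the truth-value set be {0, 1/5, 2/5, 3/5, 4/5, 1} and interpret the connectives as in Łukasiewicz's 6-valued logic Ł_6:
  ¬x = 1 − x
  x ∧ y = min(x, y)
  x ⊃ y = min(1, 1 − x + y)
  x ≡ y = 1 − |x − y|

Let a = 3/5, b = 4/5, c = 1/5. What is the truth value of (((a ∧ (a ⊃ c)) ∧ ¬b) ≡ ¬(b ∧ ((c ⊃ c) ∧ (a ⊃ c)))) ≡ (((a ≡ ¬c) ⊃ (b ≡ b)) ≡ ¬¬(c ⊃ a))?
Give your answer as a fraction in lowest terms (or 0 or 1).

4/5

a ⊃ c = 3/5 ⊃ 1/5 = 3/5
a ∧ (a ⊃ c) = 3/5 ∧ 3/5 = 3/5
¬b = ¬4/5 = 1/5
(a ∧ (a ⊃ c)) ∧ ¬b = 3/5 ∧ 1/5 = 1/5
c ⊃ c = 1/5 ⊃ 1/5 = 1
a ⊃ c = 3/5 ⊃ 1/5 = 3/5
(c ⊃ c) ∧ (a ⊃ c) = 1 ∧ 3/5 = 3/5
b ∧ ((c ⊃ c) ∧ (a ⊃ c)) = 4/5 ∧ 3/5 = 3/5
¬(b ∧ ((c ⊃ c) ∧ (a ⊃ c))) = ¬3/5 = 2/5
((a ∧ (a ⊃ c)) ∧ ¬b) ≡ ¬(b ∧ ((c ⊃ c) ∧ (a ⊃ c))) = 1/5 ≡ 2/5 = 4/5
¬c = ¬1/5 = 4/5
a ≡ ¬c = 3/5 ≡ 4/5 = 4/5
b ≡ b = 4/5 ≡ 4/5 = 1
(a ≡ ¬c) ⊃ (b ≡ b) = 4/5 ⊃ 1 = 1
c ⊃ a = 1/5 ⊃ 3/5 = 1
¬(c ⊃ a) = ¬1 = 0
¬¬(c ⊃ a) = ¬0 = 1
((a ≡ ¬c) ⊃ (b ≡ b)) ≡ ¬¬(c ⊃ a) = 1 ≡ 1 = 1
(((a ∧ (a ⊃ c)) ∧ ¬b) ≡ ¬(b ∧ ((c ⊃ c) ∧ (a ⊃ c)))) ≡ (((a ≡ ¬c) ⊃ (b ≡ b)) ≡ ¬¬(c ⊃ a)) = 4/5 ≡ 1 = 4/5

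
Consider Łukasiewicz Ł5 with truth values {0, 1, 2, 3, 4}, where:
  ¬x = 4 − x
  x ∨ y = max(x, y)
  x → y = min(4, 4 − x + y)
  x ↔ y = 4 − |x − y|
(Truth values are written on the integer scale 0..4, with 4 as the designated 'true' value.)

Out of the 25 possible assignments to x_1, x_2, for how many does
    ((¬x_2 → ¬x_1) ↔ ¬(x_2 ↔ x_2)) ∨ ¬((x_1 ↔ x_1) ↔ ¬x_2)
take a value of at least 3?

13

value 4: 6 assignments (counts)
value 3: 7 assignments (counts)
value 2: 7 assignments
value 1: 4 assignments
value 0: 1 assignment
So 13 of the 25 assignments meet the threshold.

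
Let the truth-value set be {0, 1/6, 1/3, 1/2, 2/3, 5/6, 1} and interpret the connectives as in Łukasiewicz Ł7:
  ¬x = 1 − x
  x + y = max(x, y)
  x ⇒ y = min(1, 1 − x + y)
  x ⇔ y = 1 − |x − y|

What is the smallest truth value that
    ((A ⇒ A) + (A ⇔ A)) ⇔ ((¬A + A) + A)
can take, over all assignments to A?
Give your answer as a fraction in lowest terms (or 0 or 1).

Take A = 1/2:
A ⇒ A = 1/2 ⇒ 1/2 = 1
A ⇔ A = 1/2 ⇔ 1/2 = 1
(A ⇒ A) + (A ⇔ A) = 1 + 1 = 1
¬A = ¬1/2 = 1/2
¬A + A = 1/2 + 1/2 = 1/2
(¬A + A) + A = 1/2 + 1/2 = 1/2
((A ⇒ A) + (A ⇔ A)) ⇔ ((¬A + A) + A) = 1 ⇔ 1/2 = 1/2
No assignment yields a value below 1/2, so this is the minimum.

1/2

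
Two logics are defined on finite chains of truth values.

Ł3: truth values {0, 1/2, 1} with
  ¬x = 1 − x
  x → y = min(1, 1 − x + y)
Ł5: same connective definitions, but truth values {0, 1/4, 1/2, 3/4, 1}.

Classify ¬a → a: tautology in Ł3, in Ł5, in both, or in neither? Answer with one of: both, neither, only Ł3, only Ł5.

In Ł3: at a = 0 the value is 0 — not a tautology.
In Ł5: at a = 0 the value is 0 — not a tautology.

neither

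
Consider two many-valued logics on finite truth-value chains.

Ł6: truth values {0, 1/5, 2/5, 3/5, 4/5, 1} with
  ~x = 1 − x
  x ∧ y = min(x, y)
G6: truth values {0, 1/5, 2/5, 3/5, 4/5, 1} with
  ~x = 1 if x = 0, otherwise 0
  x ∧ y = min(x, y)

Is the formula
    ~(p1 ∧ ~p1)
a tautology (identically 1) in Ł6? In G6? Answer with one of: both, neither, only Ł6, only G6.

only G6

In Ł6: at p1 = 1/5 the value is 4/5 — not a tautology.
In G6: every assignment gives 1 — tautology.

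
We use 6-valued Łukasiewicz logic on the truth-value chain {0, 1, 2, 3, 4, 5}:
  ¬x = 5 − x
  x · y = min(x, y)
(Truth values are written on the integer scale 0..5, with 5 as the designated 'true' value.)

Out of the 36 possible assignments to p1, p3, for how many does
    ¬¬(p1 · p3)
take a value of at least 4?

4

value 5: 1 assignment (counts)
value 4: 3 assignments (counts)
value 3: 5 assignments
value 2: 7 assignments
value 1: 9 assignments
value 0: 11 assignments
So 4 of the 36 assignments meet the threshold.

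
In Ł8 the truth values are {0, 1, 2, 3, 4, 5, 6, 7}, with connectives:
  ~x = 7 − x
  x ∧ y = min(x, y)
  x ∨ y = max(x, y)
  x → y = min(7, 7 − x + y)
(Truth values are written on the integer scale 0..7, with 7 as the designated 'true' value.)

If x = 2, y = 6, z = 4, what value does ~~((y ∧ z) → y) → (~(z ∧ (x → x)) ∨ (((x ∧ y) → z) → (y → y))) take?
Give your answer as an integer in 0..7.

7

y ∧ z = 6 ∧ 4 = 4
(y ∧ z) → y = 4 → 6 = 7
~((y ∧ z) → y) = ~7 = 0
~~((y ∧ z) → y) = ~0 = 7
x → x = 2 → 2 = 7
z ∧ (x → x) = 4 ∧ 7 = 4
~(z ∧ (x → x)) = ~4 = 3
x ∧ y = 2 ∧ 6 = 2
(x ∧ y) → z = 2 → 4 = 7
y → y = 6 → 6 = 7
((x ∧ y) → z) → (y → y) = 7 → 7 = 7
~(z ∧ (x → x)) ∨ (((x ∧ y) → z) → (y → y)) = 3 ∨ 7 = 7
~~((y ∧ z) → y) → (~(z ∧ (x → x)) ∨ (((x ∧ y) → z) → (y → y))) = 7 → 7 = 7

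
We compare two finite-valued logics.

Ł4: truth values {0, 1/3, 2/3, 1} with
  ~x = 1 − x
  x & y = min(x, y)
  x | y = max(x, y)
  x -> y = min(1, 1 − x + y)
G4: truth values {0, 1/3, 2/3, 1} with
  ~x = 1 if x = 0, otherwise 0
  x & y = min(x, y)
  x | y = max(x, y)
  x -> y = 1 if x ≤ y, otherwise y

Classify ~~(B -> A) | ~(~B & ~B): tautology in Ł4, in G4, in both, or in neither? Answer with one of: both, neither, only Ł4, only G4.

only G4

In Ł4: at A = 0, B = 1/3 the value is 2/3 — not a tautology.
In G4: every assignment gives 1 — tautology.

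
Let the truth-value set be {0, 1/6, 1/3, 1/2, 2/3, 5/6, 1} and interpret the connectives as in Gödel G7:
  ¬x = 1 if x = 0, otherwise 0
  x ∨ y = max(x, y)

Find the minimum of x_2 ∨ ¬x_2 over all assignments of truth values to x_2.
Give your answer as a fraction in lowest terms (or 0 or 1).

1/6

Take x_2 = 1/6:
¬x_2 = ¬1/6 = 0
x_2 ∨ ¬x_2 = 1/6 ∨ 0 = 1/6
No assignment yields a value below 1/6, so this is the minimum.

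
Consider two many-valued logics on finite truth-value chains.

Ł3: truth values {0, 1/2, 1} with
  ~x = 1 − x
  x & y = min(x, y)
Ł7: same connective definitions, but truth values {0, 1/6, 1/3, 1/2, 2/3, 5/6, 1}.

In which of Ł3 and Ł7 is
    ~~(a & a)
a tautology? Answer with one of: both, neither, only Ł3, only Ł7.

neither

In Ł3: at a = 0 the value is 0 — not a tautology.
In Ł7: at a = 0 the value is 0 — not a tautology.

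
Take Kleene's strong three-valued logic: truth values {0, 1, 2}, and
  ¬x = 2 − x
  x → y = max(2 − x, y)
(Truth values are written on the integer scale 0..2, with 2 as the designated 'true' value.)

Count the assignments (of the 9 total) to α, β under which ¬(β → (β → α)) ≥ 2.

α = 0, β = 0 ↦ 0  <
α = 0, β = 1 ↦ 1  <
α = 0, β = 2 ↦ 2  ≥
α = 1, β = 0 ↦ 0  <
α = 1, β = 1 ↦ 1  <
α = 1, β = 2 ↦ 1  <
α = 2, β = 0 ↦ 0  <
α = 2, β = 1 ↦ 0  <
α = 2, β = 2 ↦ 0  <
So 1 of the 9 assignments meets the threshold.

1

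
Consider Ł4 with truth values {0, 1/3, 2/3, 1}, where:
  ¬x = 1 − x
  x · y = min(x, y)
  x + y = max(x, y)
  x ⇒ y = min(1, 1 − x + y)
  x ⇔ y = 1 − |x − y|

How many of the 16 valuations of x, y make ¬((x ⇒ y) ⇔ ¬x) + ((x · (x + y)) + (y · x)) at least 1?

4

x = 0, y = 0 ↦ 0  <
x = 0, y = 1/3 ↦ 0  <
x = 0, y = 2/3 ↦ 0  <
x = 0, y = 1 ↦ 0  <
x = 1/3, y = 0 ↦ 1/3  <
x = 1/3, y = 1/3 ↦ 1/3  <
x = 1/3, y = 2/3 ↦ 1/3  <
x = 1/3, y = 1 ↦ 1/3  <
x = 2/3, y = 0 ↦ 2/3  <
x = 2/3, y = 1/3 ↦ 2/3  <
x = 2/3, y = 2/3 ↦ 2/3  <
x = 2/3, y = 1 ↦ 2/3  <
x = 1, y = 0 ↦ 1  ≥
x = 1, y = 1/3 ↦ 1  ≥
x = 1, y = 2/3 ↦ 1  ≥
x = 1, y = 1 ↦ 1  ≥
So 4 of the 16 assignments meet the threshold.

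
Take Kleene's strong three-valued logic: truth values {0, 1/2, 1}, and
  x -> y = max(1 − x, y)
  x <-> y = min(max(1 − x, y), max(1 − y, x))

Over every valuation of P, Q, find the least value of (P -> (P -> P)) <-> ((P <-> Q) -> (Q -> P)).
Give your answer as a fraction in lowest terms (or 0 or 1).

Take P = 0, Q = 1/2:
P -> P = 0 -> 0 = 1
P -> (P -> P) = 0 -> 1 = 1
P <-> Q = 0 <-> 1/2 = 1/2
Q -> P = 1/2 -> 0 = 1/2
(P <-> Q) -> (Q -> P) = 1/2 -> 1/2 = 1/2
(P -> (P -> P)) <-> ((P <-> Q) -> (Q -> P)) = 1 <-> 1/2 = 1/2
No assignment yields a value below 1/2, so this is the minimum.

1/2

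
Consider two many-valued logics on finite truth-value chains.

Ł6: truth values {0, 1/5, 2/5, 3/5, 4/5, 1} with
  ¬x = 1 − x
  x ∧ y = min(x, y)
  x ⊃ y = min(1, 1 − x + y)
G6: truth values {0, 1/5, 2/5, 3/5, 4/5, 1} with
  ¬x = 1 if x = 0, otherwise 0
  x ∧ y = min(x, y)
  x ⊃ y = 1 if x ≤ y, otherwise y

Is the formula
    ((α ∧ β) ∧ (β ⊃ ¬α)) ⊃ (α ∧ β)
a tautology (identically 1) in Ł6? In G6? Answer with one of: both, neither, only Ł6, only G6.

both

In Ł6: every assignment gives 1 — tautology.
In G6: every assignment gives 1 — tautology.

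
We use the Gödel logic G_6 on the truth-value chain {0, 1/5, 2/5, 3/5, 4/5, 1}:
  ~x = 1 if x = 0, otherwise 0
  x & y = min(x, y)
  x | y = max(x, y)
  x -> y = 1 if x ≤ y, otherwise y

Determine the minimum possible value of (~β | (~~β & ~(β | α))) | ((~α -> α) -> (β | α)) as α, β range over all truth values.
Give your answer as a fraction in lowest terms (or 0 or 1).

Take α = 1/5, β = 1/5:
~β = ~1/5 = 0
~β = ~1/5 = 0
~~β = ~0 = 1
β | α = 1/5 | 1/5 = 1/5
~(β | α) = ~1/5 = 0
~~β & ~(β | α) = 1 & 0 = 0
~β | (~~β & ~(β | α)) = 0 | 0 = 0
~α = ~1/5 = 0
~α -> α = 0 -> 1/5 = 1
β | α = 1/5 | 1/5 = 1/5
(~α -> α) -> (β | α) = 1 -> 1/5 = 1/5
(~β | (~~β & ~(β | α))) | ((~α -> α) -> (β | α)) = 0 | 1/5 = 1/5
No assignment yields a value below 1/5, so this is the minimum.

1/5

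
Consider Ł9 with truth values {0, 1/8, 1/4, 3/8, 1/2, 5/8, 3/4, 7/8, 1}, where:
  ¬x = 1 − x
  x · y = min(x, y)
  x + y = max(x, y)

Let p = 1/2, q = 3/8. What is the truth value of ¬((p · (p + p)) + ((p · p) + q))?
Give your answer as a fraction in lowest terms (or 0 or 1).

1/2

p + p = 1/2 + 1/2 = 1/2
p · (p + p) = 1/2 · 1/2 = 1/2
p · p = 1/2 · 1/2 = 1/2
(p · p) + q = 1/2 + 3/8 = 1/2
(p · (p + p)) + ((p · p) + q) = 1/2 + 1/2 = 1/2
¬((p · (p + p)) + ((p · p) + q)) = ¬1/2 = 1/2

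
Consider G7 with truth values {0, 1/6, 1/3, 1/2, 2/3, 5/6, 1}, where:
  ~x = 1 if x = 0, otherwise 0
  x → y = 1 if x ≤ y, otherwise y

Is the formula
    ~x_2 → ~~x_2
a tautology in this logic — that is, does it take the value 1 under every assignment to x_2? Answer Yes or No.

Counterexample: take x_2 = 0.
~x_2 = ~0 = 1
~x_2 = ~0 = 1
~~x_2 = ~1 = 0
~x_2 → ~~x_2 = 1 → 0 = 0
This gives 0 ≠ 1.

No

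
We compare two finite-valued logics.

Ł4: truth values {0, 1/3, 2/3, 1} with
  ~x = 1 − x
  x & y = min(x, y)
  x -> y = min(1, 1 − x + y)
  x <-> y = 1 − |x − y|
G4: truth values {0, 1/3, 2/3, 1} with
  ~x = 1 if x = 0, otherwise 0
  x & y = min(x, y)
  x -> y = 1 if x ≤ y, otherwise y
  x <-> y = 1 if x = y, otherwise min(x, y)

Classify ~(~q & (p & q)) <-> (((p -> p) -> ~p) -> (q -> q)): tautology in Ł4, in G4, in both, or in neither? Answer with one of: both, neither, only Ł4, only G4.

In Ł4: at p = 1/3, q = 1/3 the value is 2/3 — not a tautology.
In G4: every assignment gives 1 — tautology.

only G4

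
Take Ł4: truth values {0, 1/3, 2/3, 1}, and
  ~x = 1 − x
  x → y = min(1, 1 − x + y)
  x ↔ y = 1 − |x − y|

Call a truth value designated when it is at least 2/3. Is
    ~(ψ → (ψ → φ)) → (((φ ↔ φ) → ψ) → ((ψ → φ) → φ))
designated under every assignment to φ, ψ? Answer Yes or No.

Yes

φ = 0, ψ = 0 ↦ 1
φ = 0, ψ = 1/3 ↦ 1
φ = 0, ψ = 2/3 ↦ 1
φ = 0, ψ = 1 ↦ 1
φ = 1/3, ψ = 0 ↦ 1
φ = 1/3, ψ = 1/3 ↦ 1
φ = 1/3, ψ = 2/3 ↦ 1
φ = 1/3, ψ = 1 ↦ 1
φ = 2/3, ψ = 0 ↦ 1
φ = 2/3, ψ = 1/3 ↦ 1
φ = 2/3, ψ = 2/3 ↦ 1
φ = 2/3, ψ = 1 ↦ 1
φ = 1, ψ = 0 ↦ 1
φ = 1, ψ = 1/3 ↦ 1
φ = 1, ψ = 2/3 ↦ 1
φ = 1, ψ = 1 ↦ 1
Every assignment gives a value ≥ 2/3.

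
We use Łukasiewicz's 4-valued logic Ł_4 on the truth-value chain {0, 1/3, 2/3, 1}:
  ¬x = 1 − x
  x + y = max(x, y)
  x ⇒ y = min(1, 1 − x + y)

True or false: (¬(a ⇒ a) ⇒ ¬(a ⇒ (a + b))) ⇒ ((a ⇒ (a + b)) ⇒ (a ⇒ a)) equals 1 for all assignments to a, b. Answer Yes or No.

a = 0, b = 0 ↦ 1
a = 0, b = 1/3 ↦ 1
a = 0, b = 2/3 ↦ 1
a = 0, b = 1 ↦ 1
a = 1/3, b = 0 ↦ 1
a = 1/3, b = 1/3 ↦ 1
a = 1/3, b = 2/3 ↦ 1
a = 1/3, b = 1 ↦ 1
a = 2/3, b = 0 ↦ 1
a = 2/3, b = 1/3 ↦ 1
a = 2/3, b = 2/3 ↦ 1
a = 2/3, b = 1 ↦ 1
a = 1, b = 0 ↦ 1
a = 1, b = 1/3 ↦ 1
a = 1, b = 2/3 ↦ 1
a = 1, b = 1 ↦ 1
Every assignment gives a value ≥ 1.

Yes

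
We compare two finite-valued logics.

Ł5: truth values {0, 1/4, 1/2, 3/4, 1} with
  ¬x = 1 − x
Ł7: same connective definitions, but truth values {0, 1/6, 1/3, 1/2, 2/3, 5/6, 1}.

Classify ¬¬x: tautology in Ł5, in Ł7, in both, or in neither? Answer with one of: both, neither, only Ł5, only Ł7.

In Ł5: at x = 0 the value is 0 — not a tautology.
In Ł7: at x = 0 the value is 0 — not a tautology.

neither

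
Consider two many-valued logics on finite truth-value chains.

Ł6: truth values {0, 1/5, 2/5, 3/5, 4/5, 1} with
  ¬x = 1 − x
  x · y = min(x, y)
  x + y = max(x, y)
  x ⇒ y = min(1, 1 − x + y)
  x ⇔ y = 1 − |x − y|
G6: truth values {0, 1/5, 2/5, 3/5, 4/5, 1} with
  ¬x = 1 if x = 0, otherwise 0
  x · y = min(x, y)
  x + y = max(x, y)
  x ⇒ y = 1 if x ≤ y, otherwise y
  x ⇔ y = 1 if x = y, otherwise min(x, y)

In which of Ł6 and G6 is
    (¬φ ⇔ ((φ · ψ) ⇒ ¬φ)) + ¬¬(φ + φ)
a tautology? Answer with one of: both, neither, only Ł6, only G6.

only G6

In Ł6: at φ = 1/5, ψ = 0 the value is 4/5 — not a tautology.
In G6: every assignment gives 1 — tautology.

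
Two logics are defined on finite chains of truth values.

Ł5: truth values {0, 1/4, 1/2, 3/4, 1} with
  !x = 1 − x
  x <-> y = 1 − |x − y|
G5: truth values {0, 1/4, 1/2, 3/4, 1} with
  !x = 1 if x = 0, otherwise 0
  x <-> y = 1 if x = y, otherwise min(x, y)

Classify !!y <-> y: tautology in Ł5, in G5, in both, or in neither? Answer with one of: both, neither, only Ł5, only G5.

In Ł5: every assignment gives 1 — tautology.
In G5: at y = 1/4 the value is 1/4 — not a tautology.

only Ł5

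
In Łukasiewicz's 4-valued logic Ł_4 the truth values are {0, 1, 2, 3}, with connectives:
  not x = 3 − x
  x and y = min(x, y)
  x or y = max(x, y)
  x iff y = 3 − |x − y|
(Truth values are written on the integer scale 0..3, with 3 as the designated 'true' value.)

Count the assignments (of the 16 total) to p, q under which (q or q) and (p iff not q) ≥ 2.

5

p = 0, q = 0 ↦ 0  <
p = 0, q = 1 ↦ 1  <
p = 0, q = 2 ↦ 2  ≥
p = 0, q = 3 ↦ 3  ≥
p = 1, q = 0 ↦ 0  <
p = 1, q = 1 ↦ 1  <
p = 1, q = 2 ↦ 2  ≥
p = 1, q = 3 ↦ 2  ≥
p = 2, q = 0 ↦ 0  <
p = 2, q = 1 ↦ 1  <
p = 2, q = 2 ↦ 2  ≥
p = 2, q = 3 ↦ 1  <
p = 3, q = 0 ↦ 0  <
p = 3, q = 1 ↦ 1  <
p = 3, q = 2 ↦ 1  <
p = 3, q = 3 ↦ 0  <
So 5 of the 16 assignments meet the threshold.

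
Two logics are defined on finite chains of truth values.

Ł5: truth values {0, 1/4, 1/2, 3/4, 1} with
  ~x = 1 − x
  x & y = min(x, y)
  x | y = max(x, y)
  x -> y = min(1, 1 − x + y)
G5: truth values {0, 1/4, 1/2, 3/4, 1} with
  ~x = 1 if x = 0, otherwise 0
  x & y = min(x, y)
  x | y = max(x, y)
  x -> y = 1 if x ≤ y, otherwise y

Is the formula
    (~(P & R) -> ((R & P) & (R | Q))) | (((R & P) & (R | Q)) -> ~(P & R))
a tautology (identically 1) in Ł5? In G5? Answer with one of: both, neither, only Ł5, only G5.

both

In Ł5: every assignment gives 1 — tautology.
In G5: every assignment gives 1 — tautology.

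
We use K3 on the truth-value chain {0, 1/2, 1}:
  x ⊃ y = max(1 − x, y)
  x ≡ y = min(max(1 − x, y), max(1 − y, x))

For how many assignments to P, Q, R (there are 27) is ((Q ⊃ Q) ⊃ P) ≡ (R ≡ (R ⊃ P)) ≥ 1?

value 1: 7 assignments (counts)
value 1/2: 17 assignments
value 0: 3 assignments
So 7 of the 27 assignments meet the threshold.

7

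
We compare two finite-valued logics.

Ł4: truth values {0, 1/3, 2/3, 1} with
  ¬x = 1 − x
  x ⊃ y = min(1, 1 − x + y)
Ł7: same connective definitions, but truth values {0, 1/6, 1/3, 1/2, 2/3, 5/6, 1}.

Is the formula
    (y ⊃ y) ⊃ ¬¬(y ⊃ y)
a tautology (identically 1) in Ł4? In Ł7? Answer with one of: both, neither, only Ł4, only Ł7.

both

In Ł4: every assignment gives 1 — tautology.
In Ł7: every assignment gives 1 — tautology.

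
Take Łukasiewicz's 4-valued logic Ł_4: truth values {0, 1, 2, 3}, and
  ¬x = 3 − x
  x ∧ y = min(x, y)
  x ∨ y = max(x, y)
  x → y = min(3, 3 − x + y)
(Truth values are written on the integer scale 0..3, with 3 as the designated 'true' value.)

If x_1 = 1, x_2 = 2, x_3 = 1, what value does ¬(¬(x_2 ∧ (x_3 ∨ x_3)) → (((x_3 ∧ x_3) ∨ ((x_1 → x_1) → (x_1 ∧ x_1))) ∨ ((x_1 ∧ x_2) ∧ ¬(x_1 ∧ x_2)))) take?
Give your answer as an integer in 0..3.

x_3 ∨ x_3 = 1 ∨ 1 = 1
x_2 ∧ (x_3 ∨ x_3) = 2 ∧ 1 = 1
¬(x_2 ∧ (x_3 ∨ x_3)) = ¬1 = 2
x_3 ∧ x_3 = 1 ∧ 1 = 1
x_1 → x_1 = 1 → 1 = 3
x_1 ∧ x_1 = 1 ∧ 1 = 1
(x_1 → x_1) → (x_1 ∧ x_1) = 3 → 1 = 1
(x_3 ∧ x_3) ∨ ((x_1 → x_1) → (x_1 ∧ x_1)) = 1 ∨ 1 = 1
x_1 ∧ x_2 = 1 ∧ 2 = 1
x_1 ∧ x_2 = 1 ∧ 2 = 1
¬(x_1 ∧ x_2) = ¬1 = 2
(x_1 ∧ x_2) ∧ ¬(x_1 ∧ x_2) = 1 ∧ 2 = 1
((x_3 ∧ x_3) ∨ ((x_1 → x_1) → (x_1 ∧ x_1))) ∨ ((x_1 ∧ x_2) ∧ ¬(x_1 ∧ x_2)) = 1 ∨ 1 = 1
¬(x_2 ∧ (x_3 ∨ x_3)) → (((x_3 ∧ x_3) ∨ ((x_1 → x_1) → (x_1 ∧ x_1))) ∨ ((x_1 ∧ x_2) ∧ ¬(x_1 ∧ x_2))) = 2 → 1 = 2
¬(¬(x_2 ∧ (x_3 ∨ x_3)) → (((x_3 ∧ x_3) ∨ ((x_1 → x_1) → (x_1 ∧ x_1))) ∨ ((x_1 ∧ x_2) ∧ ¬(x_1 ∧ x_2)))) = ¬2 = 1

1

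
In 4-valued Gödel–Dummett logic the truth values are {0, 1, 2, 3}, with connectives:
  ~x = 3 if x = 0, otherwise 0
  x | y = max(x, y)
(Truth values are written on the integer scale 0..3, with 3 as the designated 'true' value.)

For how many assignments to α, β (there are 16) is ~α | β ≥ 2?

10

α = 0, β = 0 ↦ 3  ≥
α = 0, β = 1 ↦ 3  ≥
α = 0, β = 2 ↦ 3  ≥
α = 0, β = 3 ↦ 3  ≥
α = 1, β = 0 ↦ 0  <
α = 1, β = 1 ↦ 1  <
α = 1, β = 2 ↦ 2  ≥
α = 1, β = 3 ↦ 3  ≥
α = 2, β = 0 ↦ 0  <
α = 2, β = 1 ↦ 1  <
α = 2, β = 2 ↦ 2  ≥
α = 2, β = 3 ↦ 3  ≥
α = 3, β = 0 ↦ 0  <
α = 3, β = 1 ↦ 1  <
α = 3, β = 2 ↦ 2  ≥
α = 3, β = 3 ↦ 3  ≥
So 10 of the 16 assignments meet the threshold.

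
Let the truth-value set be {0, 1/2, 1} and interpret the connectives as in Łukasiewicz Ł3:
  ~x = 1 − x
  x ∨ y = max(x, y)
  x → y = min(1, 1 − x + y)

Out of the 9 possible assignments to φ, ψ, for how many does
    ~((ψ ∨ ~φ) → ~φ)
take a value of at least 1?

1

φ = 0, ψ = 0 ↦ 0  <
φ = 0, ψ = 1/2 ↦ 0  <
φ = 0, ψ = 1 ↦ 0  <
φ = 1/2, ψ = 0 ↦ 0  <
φ = 1/2, ψ = 1/2 ↦ 0  <
φ = 1/2, ψ = 1 ↦ 1/2  <
φ = 1, ψ = 0 ↦ 0  <
φ = 1, ψ = 1/2 ↦ 1/2  <
φ = 1, ψ = 1 ↦ 1  ≥
So 1 of the 9 assignments meets the threshold.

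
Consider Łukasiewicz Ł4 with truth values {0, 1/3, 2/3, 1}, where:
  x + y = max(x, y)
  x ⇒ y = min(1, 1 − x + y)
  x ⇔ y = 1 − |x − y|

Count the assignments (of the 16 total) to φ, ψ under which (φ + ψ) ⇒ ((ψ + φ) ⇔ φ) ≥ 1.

φ = 0, ψ = 0 ↦ 1  ≥
φ = 0, ψ = 1/3 ↦ 1  ≥
φ = 0, ψ = 2/3 ↦ 2/3  <
φ = 0, ψ = 1 ↦ 0  <
φ = 1/3, ψ = 0 ↦ 1  ≥
φ = 1/3, ψ = 1/3 ↦ 1  ≥
φ = 1/3, ψ = 2/3 ↦ 1  ≥
φ = 1/3, ψ = 1 ↦ 1/3  <
φ = 2/3, ψ = 0 ↦ 1  ≥
φ = 2/3, ψ = 1/3 ↦ 1  ≥
φ = 2/3, ψ = 2/3 ↦ 1  ≥
φ = 2/3, ψ = 1 ↦ 2/3  <
φ = 1, ψ = 0 ↦ 1  ≥
φ = 1, ψ = 1/3 ↦ 1  ≥
φ = 1, ψ = 2/3 ↦ 1  ≥
φ = 1, ψ = 1 ↦ 1  ≥
So 12 of the 16 assignments meet the threshold.

12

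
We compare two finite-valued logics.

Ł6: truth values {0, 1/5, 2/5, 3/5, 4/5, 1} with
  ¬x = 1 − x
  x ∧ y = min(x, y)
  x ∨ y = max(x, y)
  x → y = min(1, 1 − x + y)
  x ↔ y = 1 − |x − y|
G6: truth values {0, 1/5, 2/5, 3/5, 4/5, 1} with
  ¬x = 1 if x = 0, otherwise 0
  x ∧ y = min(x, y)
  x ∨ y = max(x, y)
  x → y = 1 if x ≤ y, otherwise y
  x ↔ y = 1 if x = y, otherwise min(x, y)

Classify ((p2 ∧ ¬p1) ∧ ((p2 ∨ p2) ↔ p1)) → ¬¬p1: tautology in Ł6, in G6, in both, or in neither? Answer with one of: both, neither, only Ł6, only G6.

In Ł6: at p1 = 0, p2 = 1/5 the value is 4/5 — not a tautology.
In G6: every assignment gives 1 — tautology.

only G6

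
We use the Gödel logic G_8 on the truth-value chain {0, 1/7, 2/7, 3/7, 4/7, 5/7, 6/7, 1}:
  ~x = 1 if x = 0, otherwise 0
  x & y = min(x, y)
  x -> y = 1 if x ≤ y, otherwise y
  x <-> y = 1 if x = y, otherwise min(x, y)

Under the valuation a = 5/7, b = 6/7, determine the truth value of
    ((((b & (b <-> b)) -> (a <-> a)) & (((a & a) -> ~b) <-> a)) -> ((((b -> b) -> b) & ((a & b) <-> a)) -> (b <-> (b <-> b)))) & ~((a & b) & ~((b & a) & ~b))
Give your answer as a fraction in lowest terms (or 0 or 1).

0

b <-> b = 6/7 <-> 6/7 = 1
b & (b <-> b) = 6/7 & 1 = 6/7
a <-> a = 5/7 <-> 5/7 = 1
(b & (b <-> b)) -> (a <-> a) = 6/7 -> 1 = 1
a & a = 5/7 & 5/7 = 5/7
~b = ~6/7 = 0
(a & a) -> ~b = 5/7 -> 0 = 0
((a & a) -> ~b) <-> a = 0 <-> 5/7 = 0
((b & (b <-> b)) -> (a <-> a)) & (((a & a) -> ~b) <-> a) = 1 & 0 = 0
b -> b = 6/7 -> 6/7 = 1
(b -> b) -> b = 1 -> 6/7 = 6/7
a & b = 5/7 & 6/7 = 5/7
(a & b) <-> a = 5/7 <-> 5/7 = 1
((b -> b) -> b) & ((a & b) <-> a) = 6/7 & 1 = 6/7
b <-> b = 6/7 <-> 6/7 = 1
b <-> (b <-> b) = 6/7 <-> 1 = 6/7
(((b -> b) -> b) & ((a & b) <-> a)) -> (b <-> (b <-> b)) = 6/7 -> 6/7 = 1
(((b & (b <-> b)) -> (a <-> a)) & (((a & a) -> ~b) <-> a)) -> ((((b -> b) -> b) & ((a & b) <-> a)) -> (b <-> (b <-> b))) = 0 -> 1 = 1
a & b = 5/7 & 6/7 = 5/7
b & a = 6/7 & 5/7 = 5/7
~b = ~6/7 = 0
(b & a) & ~b = 5/7 & 0 = 0
~((b & a) & ~b) = ~0 = 1
(a & b) & ~((b & a) & ~b) = 5/7 & 1 = 5/7
~((a & b) & ~((b & a) & ~b)) = ~5/7 = 0
((((b & (b <-> b)) -> (a <-> a)) & (((a & a) -> ~b) <-> a)) -> ((((b -> b) -> b) & ((a & b) <-> a)) -> (b <-> (b <-> b)))) & ~((a & b) & ~((b & a) & ~b)) = 1 & 0 = 0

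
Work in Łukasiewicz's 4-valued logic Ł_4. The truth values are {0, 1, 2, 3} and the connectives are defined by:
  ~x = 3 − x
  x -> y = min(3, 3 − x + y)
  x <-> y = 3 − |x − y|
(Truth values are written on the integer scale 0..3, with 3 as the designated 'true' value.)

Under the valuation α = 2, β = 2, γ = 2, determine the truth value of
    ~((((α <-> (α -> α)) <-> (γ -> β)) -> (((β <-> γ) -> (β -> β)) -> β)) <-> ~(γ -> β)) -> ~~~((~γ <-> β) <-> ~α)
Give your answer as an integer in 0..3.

α -> α = 2 -> 2 = 3
α <-> (α -> α) = 2 <-> 3 = 2
γ -> β = 2 -> 2 = 3
(α <-> (α -> α)) <-> (γ -> β) = 2 <-> 3 = 2
β <-> γ = 2 <-> 2 = 3
β -> β = 2 -> 2 = 3
(β <-> γ) -> (β -> β) = 3 -> 3 = 3
((β <-> γ) -> (β -> β)) -> β = 3 -> 2 = 2
((α <-> (α -> α)) <-> (γ -> β)) -> (((β <-> γ) -> (β -> β)) -> β) = 2 -> 2 = 3
γ -> β = 2 -> 2 = 3
~(γ -> β) = ~3 = 0
(((α <-> (α -> α)) <-> (γ -> β)) -> (((β <-> γ) -> (β -> β)) -> β)) <-> ~(γ -> β) = 3 <-> 0 = 0
~((((α <-> (α -> α)) <-> (γ -> β)) -> (((β <-> γ) -> (β -> β)) -> β)) <-> ~(γ -> β)) = ~0 = 3
~γ = ~2 = 1
~γ <-> β = 1 <-> 2 = 2
~α = ~2 = 1
(~γ <-> β) <-> ~α = 2 <-> 1 = 2
~((~γ <-> β) <-> ~α) = ~2 = 1
~~((~γ <-> β) <-> ~α) = ~1 = 2
~~~((~γ <-> β) <-> ~α) = ~2 = 1
~((((α <-> (α -> α)) <-> (γ -> β)) -> (((β <-> γ) -> (β -> β)) -> β)) <-> ~(γ -> β)) -> ~~~((~γ <-> β) <-> ~α) = 3 -> 1 = 1

1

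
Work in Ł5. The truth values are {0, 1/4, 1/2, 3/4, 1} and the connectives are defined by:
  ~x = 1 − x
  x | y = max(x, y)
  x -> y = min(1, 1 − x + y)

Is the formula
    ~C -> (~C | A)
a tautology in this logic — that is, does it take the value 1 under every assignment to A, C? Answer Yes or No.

At A = 1/2, C = 0, for instance:
~C = ~0 = 1
~C | A = 1 | 1/2 = 1
~C -> (~C | A) = 1 -> 1 = 1
and checking the remaining 24 assignments likewise gives ≥ 1 in every case.

Yes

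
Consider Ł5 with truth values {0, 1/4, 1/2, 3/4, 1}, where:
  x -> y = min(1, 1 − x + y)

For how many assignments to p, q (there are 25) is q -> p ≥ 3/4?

19

value 1: 15 assignments (counts)
value 3/4: 4 assignments (counts)
value 1/2: 3 assignments
value 1/4: 2 assignments
value 0: 1 assignment
So 19 of the 25 assignments meet the threshold.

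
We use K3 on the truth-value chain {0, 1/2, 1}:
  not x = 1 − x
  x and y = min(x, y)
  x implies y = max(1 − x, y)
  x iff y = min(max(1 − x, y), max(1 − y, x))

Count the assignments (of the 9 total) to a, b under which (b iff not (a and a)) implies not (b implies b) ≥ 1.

a = 0, b = 0 ↦ 1  ≥
a = 0, b = 1/2 ↦ 1/2  <
a = 0, b = 1 ↦ 0  <
a = 1/2, b = 0 ↦ 1/2  <
a = 1/2, b = 1/2 ↦ 1/2  <
a = 1/2, b = 1 ↦ 1/2  <
a = 1, b = 0 ↦ 0  <
a = 1, b = 1/2 ↦ 1/2  <
a = 1, b = 1 ↦ 1  ≥
So 2 of the 9 assignments meet the threshold.

2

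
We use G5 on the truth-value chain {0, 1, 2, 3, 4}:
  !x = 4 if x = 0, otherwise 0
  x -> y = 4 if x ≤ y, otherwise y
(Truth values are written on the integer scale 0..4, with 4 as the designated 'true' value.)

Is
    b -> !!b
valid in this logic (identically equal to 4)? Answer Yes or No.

b = 0 ↦ 4
b = 1 ↦ 4
b = 2 ↦ 4
b = 3 ↦ 4
b = 4 ↦ 4
Every assignment gives a value ≥ 4.

Yes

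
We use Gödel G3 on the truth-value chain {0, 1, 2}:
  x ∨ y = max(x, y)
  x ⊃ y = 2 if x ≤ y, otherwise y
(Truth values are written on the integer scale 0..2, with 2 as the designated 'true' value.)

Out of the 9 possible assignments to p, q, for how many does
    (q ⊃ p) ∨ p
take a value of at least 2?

6

p = 0, q = 0 ↦ 2  ≥
p = 0, q = 1 ↦ 0  <
p = 0, q = 2 ↦ 0  <
p = 1, q = 0 ↦ 2  ≥
p = 1, q = 1 ↦ 2  ≥
p = 1, q = 2 ↦ 1  <
p = 2, q = 0 ↦ 2  ≥
p = 2, q = 1 ↦ 2  ≥
p = 2, q = 2 ↦ 2  ≥
So 6 of the 9 assignments meet the threshold.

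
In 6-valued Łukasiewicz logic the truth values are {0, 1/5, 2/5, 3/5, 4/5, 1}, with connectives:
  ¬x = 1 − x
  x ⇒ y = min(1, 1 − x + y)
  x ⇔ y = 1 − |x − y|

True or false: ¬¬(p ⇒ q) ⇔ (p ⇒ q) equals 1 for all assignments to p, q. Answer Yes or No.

Yes

At p = 3/5, q = 2/5, for instance:
p ⇒ q = 3/5 ⇒ 2/5 = 4/5
¬(p ⇒ q) = ¬4/5 = 1/5
¬¬(p ⇒ q) = ¬1/5 = 4/5
¬¬(p ⇒ q) ⇔ (p ⇒ q) = 4/5 ⇔ 4/5 = 1
and checking the remaining 35 assignments likewise gives ≥ 1 in every case.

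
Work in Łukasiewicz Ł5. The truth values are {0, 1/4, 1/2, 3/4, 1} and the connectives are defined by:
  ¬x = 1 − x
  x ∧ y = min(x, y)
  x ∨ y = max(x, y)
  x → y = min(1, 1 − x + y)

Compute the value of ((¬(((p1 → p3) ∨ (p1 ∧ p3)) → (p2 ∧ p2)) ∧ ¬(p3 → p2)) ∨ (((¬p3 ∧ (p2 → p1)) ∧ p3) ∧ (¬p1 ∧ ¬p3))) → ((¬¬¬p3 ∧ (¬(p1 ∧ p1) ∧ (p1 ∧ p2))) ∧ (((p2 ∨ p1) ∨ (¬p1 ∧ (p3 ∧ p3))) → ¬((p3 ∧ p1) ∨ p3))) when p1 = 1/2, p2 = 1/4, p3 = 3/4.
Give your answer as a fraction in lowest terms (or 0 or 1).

p1 → p3 = 1/2 → 3/4 = 1
p1 ∧ p3 = 1/2 ∧ 3/4 = 1/2
(p1 → p3) ∨ (p1 ∧ p3) = 1 ∨ 1/2 = 1
p2 ∧ p2 = 1/4 ∧ 1/4 = 1/4
((p1 → p3) ∨ (p1 ∧ p3)) → (p2 ∧ p2) = 1 → 1/4 = 1/4
¬(((p1 → p3) ∨ (p1 ∧ p3)) → (p2 ∧ p2)) = ¬1/4 = 3/4
p3 → p2 = 3/4 → 1/4 = 1/2
¬(p3 → p2) = ¬1/2 = 1/2
¬(((p1 → p3) ∨ (p1 ∧ p3)) → (p2 ∧ p2)) ∧ ¬(p3 → p2) = 3/4 ∧ 1/2 = 1/2
¬p3 = ¬3/4 = 1/4
p2 → p1 = 1/4 → 1/2 = 1
¬p3 ∧ (p2 → p1) = 1/4 ∧ 1 = 1/4
(¬p3 ∧ (p2 → p1)) ∧ p3 = 1/4 ∧ 3/4 = 1/4
¬p1 = ¬1/2 = 1/2
¬p3 = ¬3/4 = 1/4
¬p1 ∧ ¬p3 = 1/2 ∧ 1/4 = 1/4
((¬p3 ∧ (p2 → p1)) ∧ p3) ∧ (¬p1 ∧ ¬p3) = 1/4 ∧ 1/4 = 1/4
(¬(((p1 → p3) ∨ (p1 ∧ p3)) → (p2 ∧ p2)) ∧ ¬(p3 → p2)) ∨ (((¬p3 ∧ (p2 → p1)) ∧ p3) ∧ (¬p1 ∧ ¬p3)) = 1/2 ∨ 1/4 = 1/2
¬p3 = ¬3/4 = 1/4
¬¬p3 = ¬1/4 = 3/4
¬¬¬p3 = ¬3/4 = 1/4
p1 ∧ p1 = 1/2 ∧ 1/2 = 1/2
¬(p1 ∧ p1) = ¬1/2 = 1/2
p1 ∧ p2 = 1/2 ∧ 1/4 = 1/4
¬(p1 ∧ p1) ∧ (p1 ∧ p2) = 1/2 ∧ 1/4 = 1/4
¬¬¬p3 ∧ (¬(p1 ∧ p1) ∧ (p1 ∧ p2)) = 1/4 ∧ 1/4 = 1/4
p2 ∨ p1 = 1/4 ∨ 1/2 = 1/2
¬p1 = ¬1/2 = 1/2
p3 ∧ p3 = 3/4 ∧ 3/4 = 3/4
¬p1 ∧ (p3 ∧ p3) = 1/2 ∧ 3/4 = 1/2
(p2 ∨ p1) ∨ (¬p1 ∧ (p3 ∧ p3)) = 1/2 ∨ 1/2 = 1/2
p3 ∧ p1 = 3/4 ∧ 1/2 = 1/2
(p3 ∧ p1) ∨ p3 = 1/2 ∨ 3/4 = 3/4
¬((p3 ∧ p1) ∨ p3) = ¬3/4 = 1/4
((p2 ∨ p1) ∨ (¬p1 ∧ (p3 ∧ p3))) → ¬((p3 ∧ p1) ∨ p3) = 1/2 → 1/4 = 3/4
(¬¬¬p3 ∧ (¬(p1 ∧ p1) ∧ (p1 ∧ p2))) ∧ (((p2 ∨ p1) ∨ (¬p1 ∧ (p3 ∧ p3))) → ¬((p3 ∧ p1) ∨ p3)) = 1/4 ∧ 3/4 = 1/4
((¬(((p1 → p3) ∨ (p1 ∧ p3)) → (p2 ∧ p2)) ∧ ¬(p3 → p2)) ∨ (((¬p3 ∧ (p2 → p1)) ∧ p3) ∧ (¬p1 ∧ ¬p3))) → ((¬¬¬p3 ∧ (¬(p1 ∧ p1) ∧ (p1 ∧ p2))) ∧ (((p2 ∨ p1) ∨ (¬p1 ∧ (p3 ∧ p3))) → ¬((p3 ∧ p1) ∨ p3))) = 1/2 → 1/4 = 3/4

3/4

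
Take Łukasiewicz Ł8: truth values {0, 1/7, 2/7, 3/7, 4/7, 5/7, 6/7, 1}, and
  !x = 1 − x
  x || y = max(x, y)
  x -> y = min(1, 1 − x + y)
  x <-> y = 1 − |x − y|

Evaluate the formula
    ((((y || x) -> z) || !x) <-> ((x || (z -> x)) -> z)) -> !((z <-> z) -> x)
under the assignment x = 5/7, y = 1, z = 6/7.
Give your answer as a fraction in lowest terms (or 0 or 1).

y || x = 1 || 5/7 = 1
(y || x) -> z = 1 -> 6/7 = 6/7
!x = !5/7 = 2/7
((y || x) -> z) || !x = 6/7 || 2/7 = 6/7
z -> x = 6/7 -> 5/7 = 6/7
x || (z -> x) = 5/7 || 6/7 = 6/7
(x || (z -> x)) -> z = 6/7 -> 6/7 = 1
(((y || x) -> z) || !x) <-> ((x || (z -> x)) -> z) = 6/7 <-> 1 = 6/7
z <-> z = 6/7 <-> 6/7 = 1
(z <-> z) -> x = 1 -> 5/7 = 5/7
!((z <-> z) -> x) = !5/7 = 2/7
((((y || x) -> z) || !x) <-> ((x || (z -> x)) -> z)) -> !((z <-> z) -> x) = 6/7 -> 2/7 = 3/7

3/7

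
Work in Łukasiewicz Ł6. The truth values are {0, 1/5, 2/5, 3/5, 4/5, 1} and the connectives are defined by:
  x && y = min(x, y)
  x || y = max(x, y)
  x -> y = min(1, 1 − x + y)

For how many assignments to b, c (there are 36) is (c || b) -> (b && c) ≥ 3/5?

value 1: 6 assignments (counts)
value 4/5: 10 assignments (counts)
value 3/5: 8 assignments (counts)
value 2/5: 6 assignments
value 1/5: 4 assignments
value 0: 2 assignments
So 24 of the 36 assignments meet the threshold.

24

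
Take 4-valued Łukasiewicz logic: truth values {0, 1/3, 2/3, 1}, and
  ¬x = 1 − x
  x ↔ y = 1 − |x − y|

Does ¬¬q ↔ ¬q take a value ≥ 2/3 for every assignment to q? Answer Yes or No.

Counterexample: take q = 0.
¬q = ¬0 = 1
¬¬q = ¬1 = 0
¬q = ¬0 = 1
¬¬q ↔ ¬q = 0 ↔ 1 = 0
This gives 0, which is below 2/3.

No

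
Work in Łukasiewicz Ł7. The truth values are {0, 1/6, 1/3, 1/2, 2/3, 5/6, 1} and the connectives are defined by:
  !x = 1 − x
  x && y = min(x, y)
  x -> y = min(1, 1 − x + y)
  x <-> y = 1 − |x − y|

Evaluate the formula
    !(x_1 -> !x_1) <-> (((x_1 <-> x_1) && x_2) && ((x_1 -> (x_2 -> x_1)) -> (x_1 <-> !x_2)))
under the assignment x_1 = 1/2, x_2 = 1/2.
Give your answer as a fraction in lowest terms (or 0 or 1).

1/2

!x_1 = !1/2 = 1/2
x_1 -> !x_1 = 1/2 -> 1/2 = 1
!(x_1 -> !x_1) = !1 = 0
x_1 <-> x_1 = 1/2 <-> 1/2 = 1
(x_1 <-> x_1) && x_2 = 1 && 1/2 = 1/2
x_2 -> x_1 = 1/2 -> 1/2 = 1
x_1 -> (x_2 -> x_1) = 1/2 -> 1 = 1
!x_2 = !1/2 = 1/2
x_1 <-> !x_2 = 1/2 <-> 1/2 = 1
(x_1 -> (x_2 -> x_1)) -> (x_1 <-> !x_2) = 1 -> 1 = 1
((x_1 <-> x_1) && x_2) && ((x_1 -> (x_2 -> x_1)) -> (x_1 <-> !x_2)) = 1/2 && 1 = 1/2
!(x_1 -> !x_1) <-> (((x_1 <-> x_1) && x_2) && ((x_1 -> (x_2 -> x_1)) -> (x_1 <-> !x_2))) = 0 <-> 1/2 = 1/2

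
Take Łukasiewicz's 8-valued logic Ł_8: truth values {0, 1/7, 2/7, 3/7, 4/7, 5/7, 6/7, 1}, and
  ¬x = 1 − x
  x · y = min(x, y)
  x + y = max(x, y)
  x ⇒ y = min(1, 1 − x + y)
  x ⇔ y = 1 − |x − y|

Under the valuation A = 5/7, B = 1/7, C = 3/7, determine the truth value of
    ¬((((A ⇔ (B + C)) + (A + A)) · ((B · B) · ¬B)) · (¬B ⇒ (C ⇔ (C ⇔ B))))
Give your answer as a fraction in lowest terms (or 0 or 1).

6/7

B + C = 1/7 + 3/7 = 3/7
A ⇔ (B + C) = 5/7 ⇔ 3/7 = 5/7
A + A = 5/7 + 5/7 = 5/7
(A ⇔ (B + C)) + (A + A) = 5/7 + 5/7 = 5/7
B · B = 1/7 · 1/7 = 1/7
¬B = ¬1/7 = 6/7
(B · B) · ¬B = 1/7 · 6/7 = 1/7
((A ⇔ (B + C)) + (A + A)) · ((B · B) · ¬B) = 5/7 · 1/7 = 1/7
¬B = ¬1/7 = 6/7
C ⇔ B = 3/7 ⇔ 1/7 = 5/7
C ⇔ (C ⇔ B) = 3/7 ⇔ 5/7 = 5/7
¬B ⇒ (C ⇔ (C ⇔ B)) = 6/7 ⇒ 5/7 = 6/7
(((A ⇔ (B + C)) + (A + A)) · ((B · B) · ¬B)) · (¬B ⇒ (C ⇔ (C ⇔ B))) = 1/7 · 6/7 = 1/7
¬((((A ⇔ (B + C)) + (A + A)) · ((B · B) · ¬B)) · (¬B ⇒ (C ⇔ (C ⇔ B)))) = ¬1/7 = 6/7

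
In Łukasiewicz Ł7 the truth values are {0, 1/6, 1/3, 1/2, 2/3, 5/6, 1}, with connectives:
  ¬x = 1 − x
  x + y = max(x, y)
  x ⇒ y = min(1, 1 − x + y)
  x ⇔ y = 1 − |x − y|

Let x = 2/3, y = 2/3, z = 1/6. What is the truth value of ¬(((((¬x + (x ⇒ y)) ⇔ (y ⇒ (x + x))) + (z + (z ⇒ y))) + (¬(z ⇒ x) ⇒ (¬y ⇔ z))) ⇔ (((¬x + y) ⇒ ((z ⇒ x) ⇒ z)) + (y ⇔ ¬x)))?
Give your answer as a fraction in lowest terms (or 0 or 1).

¬x = ¬2/3 = 1/3
x ⇒ y = 2/3 ⇒ 2/3 = 1
¬x + (x ⇒ y) = 1/3 + 1 = 1
x + x = 2/3 + 2/3 = 2/3
y ⇒ (x + x) = 2/3 ⇒ 2/3 = 1
(¬x + (x ⇒ y)) ⇔ (y ⇒ (x + x)) = 1 ⇔ 1 = 1
z ⇒ y = 1/6 ⇒ 2/3 = 1
z + (z ⇒ y) = 1/6 + 1 = 1
((¬x + (x ⇒ y)) ⇔ (y ⇒ (x + x))) + (z + (z ⇒ y)) = 1 + 1 = 1
z ⇒ x = 1/6 ⇒ 2/3 = 1
¬(z ⇒ x) = ¬1 = 0
¬y = ¬2/3 = 1/3
¬y ⇔ z = 1/3 ⇔ 1/6 = 5/6
¬(z ⇒ x) ⇒ (¬y ⇔ z) = 0 ⇒ 5/6 = 1
(((¬x + (x ⇒ y)) ⇔ (y ⇒ (x + x))) + (z + (z ⇒ y))) + (¬(z ⇒ x) ⇒ (¬y ⇔ z)) = 1 + 1 = 1
¬x = ¬2/3 = 1/3
¬x + y = 1/3 + 2/3 = 2/3
z ⇒ x = 1/6 ⇒ 2/3 = 1
(z ⇒ x) ⇒ z = 1 ⇒ 1/6 = 1/6
(¬x + y) ⇒ ((z ⇒ x) ⇒ z) = 2/3 ⇒ 1/6 = 1/2
¬x = ¬2/3 = 1/3
y ⇔ ¬x = 2/3 ⇔ 1/3 = 2/3
((¬x + y) ⇒ ((z ⇒ x) ⇒ z)) + (y ⇔ ¬x) = 1/2 + 2/3 = 2/3
((((¬x + (x ⇒ y)) ⇔ (y ⇒ (x + x))) + (z + (z ⇒ y))) + (¬(z ⇒ x) ⇒ (¬y ⇔ z))) ⇔ (((¬x + y) ⇒ ((z ⇒ x) ⇒ z)) + (y ⇔ ¬x)) = 1 ⇔ 2/3 = 2/3
¬(((((¬x + (x ⇒ y)) ⇔ (y ⇒ (x + x))) + (z + (z ⇒ y))) + (¬(z ⇒ x) ⇒ (¬y ⇔ z))) ⇔ (((¬x + y) ⇒ ((z ⇒ x) ⇒ z)) + (y ⇔ ¬x))) = ¬2/3 = 1/3

1/3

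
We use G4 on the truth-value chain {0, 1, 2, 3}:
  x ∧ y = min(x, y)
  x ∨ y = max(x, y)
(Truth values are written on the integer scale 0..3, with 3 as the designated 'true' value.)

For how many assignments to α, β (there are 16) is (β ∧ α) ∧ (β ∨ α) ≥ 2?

α = 0, β = 0 ↦ 0  <
α = 0, β = 1 ↦ 0  <
α = 0, β = 2 ↦ 0  <
α = 0, β = 3 ↦ 0  <
α = 1, β = 0 ↦ 0  <
α = 1, β = 1 ↦ 1  <
α = 1, β = 2 ↦ 1  <
α = 1, β = 3 ↦ 1  <
α = 2, β = 0 ↦ 0  <
α = 2, β = 1 ↦ 1  <
α = 2, β = 2 ↦ 2  ≥
α = 2, β = 3 ↦ 2  ≥
α = 3, β = 0 ↦ 0  <
α = 3, β = 1 ↦ 1  <
α = 3, β = 2 ↦ 2  ≥
α = 3, β = 3 ↦ 3  ≥
So 4 of the 16 assignments meet the threshold.

4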